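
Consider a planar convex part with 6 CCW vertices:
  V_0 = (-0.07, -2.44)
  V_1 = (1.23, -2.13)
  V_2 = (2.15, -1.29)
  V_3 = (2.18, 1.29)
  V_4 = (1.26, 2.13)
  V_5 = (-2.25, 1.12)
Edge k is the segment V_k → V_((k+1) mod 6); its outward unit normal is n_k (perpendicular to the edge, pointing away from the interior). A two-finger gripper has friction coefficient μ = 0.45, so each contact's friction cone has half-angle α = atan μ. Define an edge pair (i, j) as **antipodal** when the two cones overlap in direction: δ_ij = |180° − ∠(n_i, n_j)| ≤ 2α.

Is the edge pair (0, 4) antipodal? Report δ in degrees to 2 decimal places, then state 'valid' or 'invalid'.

δ = 2.64°, valid

α = atan 0.45 = 24.23°;  2α = 48.46°
edge 0: e_0 = (+1.30, +0.31);  n_0 = (+0.2320, -0.9727)
edge 4: e_4 = (-3.51, -1.01);  n_4 = (-0.2765, +0.9610)
∠(n_0, n_4) = 177.36°
δ = |180° − 177.36°| = 2.64°
2.64° ≤ 2α = 48.46°  →  valid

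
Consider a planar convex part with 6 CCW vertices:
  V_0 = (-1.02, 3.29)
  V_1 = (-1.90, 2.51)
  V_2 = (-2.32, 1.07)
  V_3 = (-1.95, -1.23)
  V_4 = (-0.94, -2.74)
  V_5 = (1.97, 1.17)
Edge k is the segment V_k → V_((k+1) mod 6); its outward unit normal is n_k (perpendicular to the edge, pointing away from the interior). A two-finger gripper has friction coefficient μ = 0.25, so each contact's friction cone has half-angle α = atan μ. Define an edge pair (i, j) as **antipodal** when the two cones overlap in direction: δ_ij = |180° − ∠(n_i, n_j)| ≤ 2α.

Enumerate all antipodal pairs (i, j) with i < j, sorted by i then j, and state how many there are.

α = atan 0.25 = 14.04°;  2α = 28.07°
n_0 = (-0.6633, +0.7483)
n_1 = (-0.9600, +0.2800)
n_2 = (-0.9873, -0.1588)
n_3 = (-0.8312, -0.5560)
n_4 = (+0.8022, -0.5970)
n_5 = (+0.5784, +0.8158)
  (0,1): δ = 147.81°  ·
  (0,2): δ = 122.41°  ·
  (0,3): δ = 97.78°  ·
  (0,4): δ = 11.79°  ✓
  (0,5): δ = 103.11°  ·
  (1,2): δ = 154.60°  ·
  (1,3): δ = 129.96°  ·
  (1,4): δ = 20.40°  ✓
  (1,5): δ = 70.92°  ·
  (2,3): δ = 155.36°  ·
  (2,4): δ = 45.80°  ·
  (2,5): δ = 45.52°  ·
  (3,4): δ = 70.44°  ·
  (3,5): δ = 20.88°  ✓
  (4,5): δ = 88.68°  ·
antipodal pairs: 3

count = 3; pairs: (0,4), (1,4), (3,5)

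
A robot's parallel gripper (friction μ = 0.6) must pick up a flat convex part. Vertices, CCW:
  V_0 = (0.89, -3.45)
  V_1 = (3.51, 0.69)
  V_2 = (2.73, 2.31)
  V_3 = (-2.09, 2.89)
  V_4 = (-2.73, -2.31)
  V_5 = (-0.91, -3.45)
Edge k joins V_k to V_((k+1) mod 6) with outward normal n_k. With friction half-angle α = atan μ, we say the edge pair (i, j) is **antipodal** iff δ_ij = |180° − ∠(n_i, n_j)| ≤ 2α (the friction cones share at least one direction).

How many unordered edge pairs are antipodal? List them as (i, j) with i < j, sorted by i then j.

α = atan 0.6 = 30.96°;  2α = 61.93°
n_0 = (+0.8450, -0.5348)
n_1 = (+0.9010, +0.4338)
n_2 = (+0.1195, +0.9928)
n_3 = (-0.9925, +0.1222)
n_4 = (-0.5308, -0.8475)
n_5 = (+0.0000, -1.0000)
  (0,1): δ = 121.96°  ·
  (0,2): δ = 64.53°  ·
  (0,3): δ = 25.31°  ✓
  (0,4): δ = 90.27°  ·
  (0,5): δ = 122.33°  ·
  (1,2): δ = 122.57°  ·
  (1,3): δ = 32.73°  ✓
  (1,4): δ = 32.23°  ✓
  (1,5): δ = 64.29°  ·
  (2,3): δ = 90.15°  ·
  (2,4): δ = 25.20°  ✓
  (2,5): δ = 6.86°  ✓
  (3,4): δ = 115.05°  ·
  (3,5): δ = 82.98°  ·
  (4,5): δ = 147.94°  ·
antipodal pairs: 5

count = 5; pairs: (0,3), (1,3), (1,4), (2,4), (2,5)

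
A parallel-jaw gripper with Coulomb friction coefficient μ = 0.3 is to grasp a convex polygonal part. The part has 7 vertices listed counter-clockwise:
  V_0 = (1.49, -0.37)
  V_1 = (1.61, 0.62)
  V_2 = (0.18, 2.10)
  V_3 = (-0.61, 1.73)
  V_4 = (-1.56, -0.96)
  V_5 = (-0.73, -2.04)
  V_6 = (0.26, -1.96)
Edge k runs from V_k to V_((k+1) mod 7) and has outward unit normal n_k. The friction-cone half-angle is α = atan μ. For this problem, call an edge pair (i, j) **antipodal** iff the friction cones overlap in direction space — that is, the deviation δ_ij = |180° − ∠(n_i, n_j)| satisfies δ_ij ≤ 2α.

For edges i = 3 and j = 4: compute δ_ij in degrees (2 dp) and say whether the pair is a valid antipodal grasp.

δ = 123.01°, invalid

α = atan 0.3 = 16.70°;  2α = 33.40°
edge 3: e_3 = (-0.95, -2.69);  n_3 = (-0.9429, +0.3330)
edge 4: e_4 = (+0.83, -1.08);  n_4 = (-0.7929, -0.6094)
∠(n_3, n_4) = 56.99°
δ = |180° − 56.99°| = 123.01°
123.01° > 2α = 33.40°  →  invalid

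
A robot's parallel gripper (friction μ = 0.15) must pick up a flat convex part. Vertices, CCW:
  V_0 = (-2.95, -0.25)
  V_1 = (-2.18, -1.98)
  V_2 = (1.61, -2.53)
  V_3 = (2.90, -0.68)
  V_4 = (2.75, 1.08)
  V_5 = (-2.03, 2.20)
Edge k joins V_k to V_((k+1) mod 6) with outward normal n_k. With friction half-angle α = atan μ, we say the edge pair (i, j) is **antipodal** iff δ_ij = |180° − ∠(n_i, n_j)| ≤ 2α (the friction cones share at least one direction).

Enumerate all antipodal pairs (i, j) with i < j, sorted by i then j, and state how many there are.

count = 2; pairs: (1,4), (2,5)

α = atan 0.15 = 8.53°;  2α = 17.06°
n_0 = (-0.9136, -0.4066)
n_1 = (-0.1436, -0.9896)
n_2 = (+0.8203, -0.5720)
n_3 = (+0.9964, +0.0849)
n_4 = (+0.2281, +0.9736)
n_5 = (-0.9362, +0.3515)
  (0,1): δ = 122.25°  ·
  (0,2): δ = 58.88°  ·
  (0,3): δ = 19.12°  ·
  (0,4): δ = 52.82°  ·
  (0,5): δ = 135.43°  ·
  (1,2): δ = 116.63°  ·
  (1,3): δ = 76.87°  ·
  (1,4): δ = 4.93°  ✓
  (1,5): δ = 77.68°  ·
  (2,3): δ = 140.24°  ·
  (2,4): δ = 68.30°  ·
  (2,5): δ = 14.31°  ✓
  (3,4): δ = 108.06°  ·
  (3,5): δ = 25.45°  ·
  (4,5): δ = 97.39°  ·
antipodal pairs: 2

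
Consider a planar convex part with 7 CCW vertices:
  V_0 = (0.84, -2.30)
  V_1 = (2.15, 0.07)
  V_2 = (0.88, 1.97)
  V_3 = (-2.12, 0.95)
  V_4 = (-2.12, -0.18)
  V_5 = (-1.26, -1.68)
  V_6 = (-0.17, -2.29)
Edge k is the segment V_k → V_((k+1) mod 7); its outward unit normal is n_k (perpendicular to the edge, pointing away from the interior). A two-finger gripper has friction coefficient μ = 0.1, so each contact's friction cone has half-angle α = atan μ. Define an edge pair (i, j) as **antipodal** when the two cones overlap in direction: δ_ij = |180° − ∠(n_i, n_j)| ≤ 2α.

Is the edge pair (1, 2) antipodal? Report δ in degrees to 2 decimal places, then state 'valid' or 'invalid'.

δ = 104.98°, invalid

α = atan 0.1 = 5.71°;  2α = 11.42°
edge 1: e_1 = (-1.27, +1.90);  n_1 = (+0.8314, +0.5557)
edge 2: e_2 = (-3.00, -1.02);  n_2 = (-0.3219, +0.9468)
∠(n_1, n_2) = 75.02°
δ = |180° − 75.02°| = 104.98°
104.98° > 2α = 11.42°  →  invalid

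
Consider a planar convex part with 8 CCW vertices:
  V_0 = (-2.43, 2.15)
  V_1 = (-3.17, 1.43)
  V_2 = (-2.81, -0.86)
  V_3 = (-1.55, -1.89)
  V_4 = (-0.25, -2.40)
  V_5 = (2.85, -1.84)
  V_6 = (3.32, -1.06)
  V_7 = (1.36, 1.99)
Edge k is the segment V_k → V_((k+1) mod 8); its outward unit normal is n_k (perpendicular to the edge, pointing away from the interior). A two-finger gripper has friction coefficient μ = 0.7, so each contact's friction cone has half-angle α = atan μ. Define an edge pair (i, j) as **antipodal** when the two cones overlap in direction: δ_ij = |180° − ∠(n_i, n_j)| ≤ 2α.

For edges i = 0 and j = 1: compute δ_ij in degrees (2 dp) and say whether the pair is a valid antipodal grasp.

δ = 125.28°, invalid

α = atan 0.7 = 34.99°;  2α = 69.98°
edge 0: e_0 = (-0.74, -0.72);  n_0 = (-0.6974, +0.7167)
edge 1: e_1 = (+0.36, -2.29);  n_1 = (-0.9879, -0.1553)
∠(n_0, n_1) = 54.72°
δ = |180° − 54.72°| = 125.28°
125.28° > 2α = 69.98°  →  invalid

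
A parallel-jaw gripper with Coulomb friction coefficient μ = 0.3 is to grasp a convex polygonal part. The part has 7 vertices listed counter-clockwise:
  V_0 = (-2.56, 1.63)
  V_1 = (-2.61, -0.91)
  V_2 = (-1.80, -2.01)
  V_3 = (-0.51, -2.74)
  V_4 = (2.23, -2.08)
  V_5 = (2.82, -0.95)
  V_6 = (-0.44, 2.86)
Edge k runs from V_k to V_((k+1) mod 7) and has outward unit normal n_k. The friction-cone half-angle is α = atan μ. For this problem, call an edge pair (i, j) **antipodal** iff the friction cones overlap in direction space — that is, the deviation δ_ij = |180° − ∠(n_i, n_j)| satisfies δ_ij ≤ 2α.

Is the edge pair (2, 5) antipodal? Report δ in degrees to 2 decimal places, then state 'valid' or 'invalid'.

δ = 19.94°, valid

α = atan 0.3 = 16.70°;  2α = 33.40°
edge 2: e_2 = (+1.29, -0.73);  n_2 = (-0.4925, -0.8703)
edge 5: e_5 = (-3.26, +3.81);  n_5 = (+0.7598, +0.6501)
∠(n_2, n_5) = 160.06°
δ = |180° − 160.06°| = 19.94°
19.94° ≤ 2α = 33.40°  →  valid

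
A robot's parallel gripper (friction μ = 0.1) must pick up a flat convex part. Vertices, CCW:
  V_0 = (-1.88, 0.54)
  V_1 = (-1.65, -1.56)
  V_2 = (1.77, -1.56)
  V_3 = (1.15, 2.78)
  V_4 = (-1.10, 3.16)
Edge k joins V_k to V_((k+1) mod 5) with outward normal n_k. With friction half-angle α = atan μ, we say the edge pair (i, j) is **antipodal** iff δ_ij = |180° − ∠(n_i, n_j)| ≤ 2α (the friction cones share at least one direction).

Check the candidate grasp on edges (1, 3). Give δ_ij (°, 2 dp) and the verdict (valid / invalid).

δ = 9.59°, valid

α = atan 0.1 = 5.71°;  2α = 11.42°
edge 1: e_1 = (+3.42, +0.00);  n_1 = (+0.0000, -1.0000)
edge 3: e_3 = (-2.25, +0.38);  n_3 = (+0.1665, +0.9860)
∠(n_1, n_3) = 170.41°
δ = |180° − 170.41°| = 9.59°
9.59° ≤ 2α = 11.42°  →  valid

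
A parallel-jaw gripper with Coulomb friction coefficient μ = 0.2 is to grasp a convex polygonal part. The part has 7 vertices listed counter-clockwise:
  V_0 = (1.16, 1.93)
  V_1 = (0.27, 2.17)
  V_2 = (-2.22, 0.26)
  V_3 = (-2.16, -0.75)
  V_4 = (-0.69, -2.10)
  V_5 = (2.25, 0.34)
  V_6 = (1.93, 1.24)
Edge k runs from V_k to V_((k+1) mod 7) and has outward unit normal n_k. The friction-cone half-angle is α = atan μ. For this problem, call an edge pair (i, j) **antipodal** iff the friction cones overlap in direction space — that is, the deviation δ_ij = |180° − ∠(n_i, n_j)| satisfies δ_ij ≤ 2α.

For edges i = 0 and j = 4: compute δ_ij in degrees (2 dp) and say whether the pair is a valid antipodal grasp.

α = atan 0.2 = 11.31°;  2α = 22.62°
edge 0: e_0 = (-0.89, +0.24);  n_0 = (+0.2604, +0.9655)
edge 4: e_4 = (+2.94, +2.44);  n_4 = (+0.6386, -0.7695)
∠(n_0, n_4) = 125.22°
δ = |180° − 125.22°| = 54.78°
54.78° > 2α = 22.62°  →  invalid

δ = 54.78°, invalid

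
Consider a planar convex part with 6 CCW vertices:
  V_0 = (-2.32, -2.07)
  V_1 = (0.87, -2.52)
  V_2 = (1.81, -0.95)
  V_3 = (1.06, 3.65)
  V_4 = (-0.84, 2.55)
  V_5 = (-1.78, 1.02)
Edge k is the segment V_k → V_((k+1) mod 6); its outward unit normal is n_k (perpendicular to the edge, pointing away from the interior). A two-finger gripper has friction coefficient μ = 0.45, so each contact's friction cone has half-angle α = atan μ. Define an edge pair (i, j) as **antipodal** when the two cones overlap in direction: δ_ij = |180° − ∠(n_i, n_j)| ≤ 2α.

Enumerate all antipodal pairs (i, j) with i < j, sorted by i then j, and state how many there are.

α = atan 0.45 = 24.23°;  2α = 48.46°
n_0 = (-0.1397, -0.9902)
n_1 = (+0.8580, -0.5137)
n_2 = (+0.9870, +0.1609)
n_3 = (-0.5010, +0.8654)
n_4 = (-0.8520, +0.5235)
n_5 = (-0.9851, +0.1721)
  (0,1): δ = 112.88°  ·
  (0,2): δ = 72.71°  ·
  (0,3): δ = 38.10°  ✓
  (0,4): δ = 66.46°  ·
  (0,5): δ = 88.12°  ·
  (1,2): δ = 139.83°  ·
  (1,3): δ = 29.02°  ✓
  (1,4): δ = 0.66°  ✓
  (1,5): δ = 21.00°  ✓
  (2,3): δ = 69.19°  ·
  (2,4): δ = 40.83°  ✓
  (2,5): δ = 19.17°  ✓
  (3,4): δ = 151.63°  ·
  (3,5): δ = 129.98°  ·
  (4,5): δ = 158.35°  ·
antipodal pairs: 6

count = 6; pairs: (0,3), (1,3), (1,4), (1,5), (2,4), (2,5)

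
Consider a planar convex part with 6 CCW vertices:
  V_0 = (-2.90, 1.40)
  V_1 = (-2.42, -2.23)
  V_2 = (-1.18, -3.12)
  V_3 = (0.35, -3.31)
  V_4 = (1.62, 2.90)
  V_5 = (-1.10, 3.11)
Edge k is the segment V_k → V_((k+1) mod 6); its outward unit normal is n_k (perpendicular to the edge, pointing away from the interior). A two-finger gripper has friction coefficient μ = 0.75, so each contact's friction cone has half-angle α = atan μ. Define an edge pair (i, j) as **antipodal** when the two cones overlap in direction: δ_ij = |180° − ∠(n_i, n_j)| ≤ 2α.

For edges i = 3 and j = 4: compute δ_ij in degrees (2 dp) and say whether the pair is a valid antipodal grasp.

α = atan 0.75 = 36.87°;  2α = 73.74°
edge 3: e_3 = (+1.27, +6.21);  n_3 = (+0.9797, -0.2004)
edge 4: e_4 = (-2.72, +0.21);  n_4 = (+0.0770, +0.9970)
∠(n_3, n_4) = 97.14°
δ = |180° − 97.14°| = 82.86°
82.86° > 2α = 73.74°  →  invalid

δ = 82.86°, invalid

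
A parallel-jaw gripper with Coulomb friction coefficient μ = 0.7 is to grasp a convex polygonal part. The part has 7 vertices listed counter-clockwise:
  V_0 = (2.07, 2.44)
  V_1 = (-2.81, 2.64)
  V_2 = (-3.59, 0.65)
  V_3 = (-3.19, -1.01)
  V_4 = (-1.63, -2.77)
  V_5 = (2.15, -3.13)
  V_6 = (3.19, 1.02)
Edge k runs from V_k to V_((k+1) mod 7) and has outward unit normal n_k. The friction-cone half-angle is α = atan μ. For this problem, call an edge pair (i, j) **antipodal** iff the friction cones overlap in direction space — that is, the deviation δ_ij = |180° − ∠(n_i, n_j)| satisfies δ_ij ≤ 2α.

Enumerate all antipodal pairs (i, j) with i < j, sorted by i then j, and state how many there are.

α = atan 0.7 = 34.99°;  2α = 69.98°
n_0 = (+0.0409, +0.9992)
n_1 = (-0.9310, +0.3649)
n_2 = (-0.9722, -0.2343)
n_3 = (-0.7483, -0.6633)
n_4 = (-0.0948, -0.9955)
n_5 = (+0.9700, -0.2431)
n_6 = (+0.7852, +0.6193)
  (0,1): δ = 109.06°  ·
  (0,2): δ = 74.11°  ·
  (0,3): δ = 46.10°  ✓
  (0,4): δ = 3.09°  ✓
  (0,5): δ = 78.28°  ·
  (0,6): δ = 130.61°  ·
  (1,2): δ = 145.05°  ·
  (1,3): δ = 117.04°  ·
  (1,4): δ = 74.04°  ·
  (1,5): δ = 7.33°  ✓
  (1,6): δ = 59.67°  ✓
  (2,3): δ = 152.00°  ·
  (2,4): δ = 108.99°  ·
  (2,5): δ = 27.62°  ✓
  (2,6): δ = 24.72°  ✓
  (3,4): δ = 136.99°  ·
  (3,5): δ = 55.62°  ✓
  (3,6): δ = 3.29°  ✓
  (4,5): δ = 98.63°  ·
  (4,6): δ = 46.30°  ✓
  (5,6): δ = 127.67°  ·
antipodal pairs: 9

count = 9; pairs: (0,3), (0,4), (1,5), (1,6), (2,5), (2,6), (3,5), (3,6), (4,6)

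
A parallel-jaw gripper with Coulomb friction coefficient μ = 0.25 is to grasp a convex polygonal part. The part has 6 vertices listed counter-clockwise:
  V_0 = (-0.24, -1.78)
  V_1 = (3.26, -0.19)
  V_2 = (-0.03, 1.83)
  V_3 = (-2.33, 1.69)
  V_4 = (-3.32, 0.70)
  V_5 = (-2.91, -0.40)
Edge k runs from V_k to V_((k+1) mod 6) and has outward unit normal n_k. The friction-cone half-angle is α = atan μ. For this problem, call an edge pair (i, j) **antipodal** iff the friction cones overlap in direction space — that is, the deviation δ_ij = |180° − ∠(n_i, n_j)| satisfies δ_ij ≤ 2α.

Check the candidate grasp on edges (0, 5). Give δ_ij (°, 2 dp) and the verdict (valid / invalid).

α = atan 0.25 = 14.04°;  2α = 28.07°
edge 0: e_0 = (+3.50, +1.59);  n_0 = (+0.4136, -0.9105)
edge 5: e_5 = (+2.67, -1.38);  n_5 = (-0.4592, -0.8884)
∠(n_0, n_5) = 51.76°
δ = |180° − 51.76°| = 128.24°
128.24° > 2α = 28.07°  →  invalid

δ = 128.24°, invalid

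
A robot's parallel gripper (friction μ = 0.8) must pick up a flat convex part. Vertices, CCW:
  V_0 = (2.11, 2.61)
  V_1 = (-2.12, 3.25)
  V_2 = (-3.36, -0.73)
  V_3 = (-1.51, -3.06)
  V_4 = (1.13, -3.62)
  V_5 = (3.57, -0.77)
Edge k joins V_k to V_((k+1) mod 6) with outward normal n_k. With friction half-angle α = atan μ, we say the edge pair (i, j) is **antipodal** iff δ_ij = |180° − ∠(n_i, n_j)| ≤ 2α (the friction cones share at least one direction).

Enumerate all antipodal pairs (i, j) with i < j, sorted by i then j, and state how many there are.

count = 7; pairs: (0,2), (0,3), (0,4), (1,4), (1,5), (2,5), (3,5)

α = atan 0.8 = 38.66°;  2α = 77.32°
n_0 = (+0.1496, +0.9887)
n_1 = (-0.9547, +0.2975)
n_2 = (-0.7832, -0.6218)
n_3 = (-0.2075, -0.9782)
n_4 = (+0.7596, -0.6504)
n_5 = (+0.9180, +0.3965)
  (0,1): δ = 98.70°  ·
  (0,2): δ = 42.95°  ✓
  (0,3): δ = 3.37°  ✓
  (0,4): δ = 58.04°  ✓
  (0,5): δ = 121.97°  ·
  (1,2): δ = 124.25°  ·
  (1,3): δ = 84.67°  ·
  (1,4): δ = 23.26°  ✓
  (1,5): δ = 40.67°  ✓
  (2,3): δ = 140.43°  ·
  (2,4): δ = 79.02°  ·
  (2,5): δ = 15.09°  ✓
  (3,4): δ = 118.59°  ·
  (3,5): δ = 54.66°  ✓
  (4,5): δ = 116.07°  ·
antipodal pairs: 7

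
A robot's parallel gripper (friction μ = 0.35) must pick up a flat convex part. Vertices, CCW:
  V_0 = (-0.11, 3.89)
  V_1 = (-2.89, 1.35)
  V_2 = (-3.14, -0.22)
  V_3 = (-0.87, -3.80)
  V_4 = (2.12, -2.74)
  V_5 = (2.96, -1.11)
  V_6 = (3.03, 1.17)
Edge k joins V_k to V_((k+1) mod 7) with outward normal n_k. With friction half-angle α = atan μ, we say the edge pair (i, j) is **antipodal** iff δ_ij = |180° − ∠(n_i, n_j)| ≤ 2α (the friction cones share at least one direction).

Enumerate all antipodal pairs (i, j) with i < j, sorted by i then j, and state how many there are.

α = atan 0.35 = 19.29°;  2α = 38.58°
n_0 = (-0.6745, +0.7383)
n_1 = (-0.9876, +0.1573)
n_2 = (-0.8445, -0.5355)
n_3 = (+0.3341, -0.9425)
n_4 = (+0.8889, -0.4581)
n_5 = (+0.9995, -0.0307)
n_6 = (+0.6547, +0.7558)
  (0,1): δ = 141.46°  ·
  (0,2): δ = 100.04°  ·
  (0,3): δ = 22.90°  ✓
  (0,4): δ = 20.32°  ✓
  (0,5): δ = 45.82°  ·
  (0,6): δ = 96.68°  ·
  (1,2): δ = 138.57°  ·
  (1,3): δ = 61.43°  ·
  (1,4): δ = 18.22°  ✓
  (1,5): δ = 7.29°  ✓
  (1,6): δ = 58.15°  ·
  (2,3): δ = 102.86°  ·
  (2,4): δ = 59.64°  ·
  (2,5): δ = 34.14°  ✓
  (2,6): δ = 16.72°  ✓
  (3,4): δ = 136.78°  ·
  (3,5): δ = 111.28°  ·
  (3,6): δ = 60.42°  ·
  (4,5): δ = 154.49°  ·
  (4,6): δ = 103.64°  ·
  (5,6): δ = 129.14°  ·
antipodal pairs: 6

count = 6; pairs: (0,3), (0,4), (1,4), (1,5), (2,5), (2,6)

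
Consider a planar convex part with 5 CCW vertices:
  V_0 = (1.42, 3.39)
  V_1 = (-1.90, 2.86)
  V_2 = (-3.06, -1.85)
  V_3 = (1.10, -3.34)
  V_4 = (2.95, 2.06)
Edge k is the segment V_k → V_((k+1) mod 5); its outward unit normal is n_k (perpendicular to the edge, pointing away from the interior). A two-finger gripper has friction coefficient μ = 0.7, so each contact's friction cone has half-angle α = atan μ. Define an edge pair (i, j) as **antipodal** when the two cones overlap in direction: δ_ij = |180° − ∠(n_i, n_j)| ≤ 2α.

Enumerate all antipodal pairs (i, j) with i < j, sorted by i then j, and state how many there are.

α = atan 0.7 = 34.99°;  2α = 69.98°
n_0 = (-0.1576, +0.9875)
n_1 = (-0.9710, +0.2391)
n_2 = (-0.3372, -0.9414)
n_3 = (+0.9460, -0.3241)
n_4 = (+0.6561, +0.7547)
  (0,1): δ = 112.91°  ·
  (0,2): δ = 28.78°  ✓
  (0,3): δ = 62.02°  ✓
  (0,4): δ = 129.93°  ·
  (1,2): δ = 95.87°  ·
  (1,3): δ = 5.08°  ✓
  (1,4): δ = 62.84°  ✓
  (2,3): δ = 89.20°  ·
  (2,4): δ = 21.29°  ✓
  (3,4): δ = 112.09°  ·
antipodal pairs: 5

count = 5; pairs: (0,2), (0,3), (1,3), (1,4), (2,4)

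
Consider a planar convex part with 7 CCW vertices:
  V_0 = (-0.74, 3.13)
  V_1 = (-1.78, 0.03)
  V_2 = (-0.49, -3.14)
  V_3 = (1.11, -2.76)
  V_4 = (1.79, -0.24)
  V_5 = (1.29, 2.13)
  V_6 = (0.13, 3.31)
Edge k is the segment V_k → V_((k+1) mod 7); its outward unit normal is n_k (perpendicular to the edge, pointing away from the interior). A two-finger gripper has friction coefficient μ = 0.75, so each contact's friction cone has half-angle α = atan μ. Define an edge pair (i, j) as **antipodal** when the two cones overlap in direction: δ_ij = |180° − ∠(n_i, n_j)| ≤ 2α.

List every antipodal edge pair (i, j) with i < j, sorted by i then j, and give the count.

count = 10; pairs: (0,2), (0,3), (0,4), (0,5), (1,3), (1,4), (1,5), (2,5), (2,6), (3,6)

α = atan 0.75 = 36.87°;  2α = 73.74°
n_0 = (-0.9481, +0.3181)
n_1 = (-0.9262, -0.3769)
n_2 = (+0.2311, -0.9729)
n_3 = (+0.9655, -0.2605)
n_4 = (+0.9785, +0.2064)
n_5 = (+0.7131, +0.7010)
n_6 = (-0.2026, +0.9793)
  (0,1): δ = 139.31°  ·
  (0,2): δ = 58.09°  ✓
  (0,3): δ = 3.44°  ✓
  (0,4): δ = 30.46°  ✓
  (0,5): δ = 63.06°  ✓
  (0,6): δ = 120.24°  ·
  (1,2): δ = 98.78°  ·
  (1,3): δ = 37.24°  ✓
  (1,4): δ = 10.23°  ✓
  (1,5): δ = 22.37°  ✓
  (1,6): δ = 79.55°  ·
  (2,3): δ = 118.46°  ·
  (2,4): δ = 91.45°  ·
  (2,5): δ = 58.85°  ✓
  (2,6): δ = 1.67°  ✓
  (3,4): δ = 152.99°  ·
  (3,5): δ = 120.39°  ·
  (3,6): δ = 63.21°  ✓
  (4,5): δ = 147.40°  ·
  (4,6): δ = 90.22°  ·
  (5,6): δ = 122.82°  ·
antipodal pairs: 10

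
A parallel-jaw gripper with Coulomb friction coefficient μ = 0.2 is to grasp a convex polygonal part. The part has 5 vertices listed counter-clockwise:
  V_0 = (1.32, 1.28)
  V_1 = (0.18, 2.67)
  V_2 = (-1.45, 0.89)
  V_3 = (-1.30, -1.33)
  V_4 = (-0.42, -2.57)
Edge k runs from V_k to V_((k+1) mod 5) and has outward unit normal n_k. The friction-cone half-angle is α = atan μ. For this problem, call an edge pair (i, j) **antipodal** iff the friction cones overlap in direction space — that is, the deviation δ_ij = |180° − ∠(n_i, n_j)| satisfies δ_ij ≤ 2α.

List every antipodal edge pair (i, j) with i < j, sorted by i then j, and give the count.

count = 2; pairs: (0,3), (1,4)

α = atan 0.2 = 11.31°;  2α = 22.62°
n_0 = (+0.7732, +0.6341)
n_1 = (-0.7375, +0.6753)
n_2 = (-0.9977, -0.0674)
n_3 = (-0.8155, -0.5787)
n_4 = (+0.9113, -0.4118)
  (0,1): δ = 81.84°  ·
  (0,2): δ = 35.49°  ·
  (0,3): δ = 3.99°  ✓
  (0,4): δ = 116.32°  ·
  (1,2): δ = 133.65°  ·
  (1,3): δ = 102.16°  ·
  (1,4): δ = 18.16°  ✓
  (2,3): δ = 148.50°  ·
  (2,4): δ = 28.19°  ·
  (3,4): δ = 59.68°  ·
antipodal pairs: 2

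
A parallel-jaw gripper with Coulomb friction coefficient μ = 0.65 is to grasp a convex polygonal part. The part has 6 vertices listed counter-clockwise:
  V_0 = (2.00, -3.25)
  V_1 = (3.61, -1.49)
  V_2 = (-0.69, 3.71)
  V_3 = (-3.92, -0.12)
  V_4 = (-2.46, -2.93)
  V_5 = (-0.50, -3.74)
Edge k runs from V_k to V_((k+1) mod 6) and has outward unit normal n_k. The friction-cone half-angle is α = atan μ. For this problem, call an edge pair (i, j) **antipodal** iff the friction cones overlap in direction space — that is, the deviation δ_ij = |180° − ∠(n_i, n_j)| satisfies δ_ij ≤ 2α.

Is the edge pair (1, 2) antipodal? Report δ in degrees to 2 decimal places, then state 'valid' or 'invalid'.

α = atan 0.65 = 33.02°;  2α = 66.05°
edge 1: e_1 = (-4.30, +5.20);  n_1 = (+0.7706, +0.6373)
edge 2: e_2 = (-3.23, -3.83);  n_2 = (-0.7644, +0.6447)
∠(n_1, n_2) = 100.27°
δ = |180° − 100.27°| = 79.73°
79.73° > 2α = 66.05°  →  invalid

δ = 79.73°, invalid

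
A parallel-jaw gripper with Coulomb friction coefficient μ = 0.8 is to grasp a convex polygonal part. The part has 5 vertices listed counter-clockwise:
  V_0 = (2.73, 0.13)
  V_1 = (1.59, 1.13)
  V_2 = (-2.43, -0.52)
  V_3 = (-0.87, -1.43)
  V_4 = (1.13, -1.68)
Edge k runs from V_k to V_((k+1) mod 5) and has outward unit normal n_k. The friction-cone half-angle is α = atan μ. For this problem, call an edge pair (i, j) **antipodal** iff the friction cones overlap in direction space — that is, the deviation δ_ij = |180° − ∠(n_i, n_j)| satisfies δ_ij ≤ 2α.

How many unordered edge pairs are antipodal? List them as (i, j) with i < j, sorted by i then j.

count = 5; pairs: (0,2), (0,3), (1,2), (1,3), (1,4)

α = atan 0.8 = 38.66°;  2α = 77.32°
n_0 = (+0.6594, +0.7518)
n_1 = (-0.3797, +0.9251)
n_2 = (-0.5039, -0.8638)
n_3 = (-0.1240, -0.9923)
n_4 = (+0.7492, -0.6623)
  (0,1): δ = 116.43°  ·
  (0,2): δ = 11.00°  ✓
  (0,3): δ = 34.13°  ✓
  (0,4): δ = 89.78°  ·
  (1,2): δ = 52.57°  ✓
  (1,3): δ = 29.44°  ✓
  (1,4): δ = 26.21°  ✓
  (2,3): δ = 156.87°  ·
  (2,4): δ = 101.22°  ·
  (3,4): δ = 124.35°  ·
antipodal pairs: 5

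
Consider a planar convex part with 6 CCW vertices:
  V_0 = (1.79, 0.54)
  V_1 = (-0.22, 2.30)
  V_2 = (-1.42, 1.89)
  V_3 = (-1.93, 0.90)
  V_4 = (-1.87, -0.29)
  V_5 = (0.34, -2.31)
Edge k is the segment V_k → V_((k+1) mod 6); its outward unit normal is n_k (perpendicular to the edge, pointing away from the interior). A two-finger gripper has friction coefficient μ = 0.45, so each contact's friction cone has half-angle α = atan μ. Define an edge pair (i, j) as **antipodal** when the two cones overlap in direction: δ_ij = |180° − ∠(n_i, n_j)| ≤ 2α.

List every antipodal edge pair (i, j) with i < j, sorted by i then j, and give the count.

α = atan 0.45 = 24.23°;  2α = 48.46°
n_0 = (+0.6588, +0.7523)
n_1 = (-0.3233, +0.9463)
n_2 = (-0.8890, +0.4580)
n_3 = (-0.9987, -0.0504)
n_4 = (-0.6747, -0.7381)
n_5 = (+0.8913, -0.4535)
  (0,1): δ = 119.93°  ·
  (0,2): δ = 76.05°  ·
  (0,3): δ = 45.91°  ✓
  (0,4): δ = 1.22°  ✓
  (0,5): δ = 104.24°  ·
  (1,2): δ = 136.12°  ·
  (1,3): δ = 105.98°  ·
  (1,4): δ = 61.29°  ·
  (1,5): δ = 44.17°  ✓
  (2,3): δ = 149.86°  ·
  (2,4): δ = 105.17°  ·
  (2,5): δ = 0.29°  ✓
  (3,4): δ = 135.31°  ·
  (3,5): δ = 29.85°  ✓
  (4,5): δ = 74.54°  ·
antipodal pairs: 5

count = 5; pairs: (0,3), (0,4), (1,5), (2,5), (3,5)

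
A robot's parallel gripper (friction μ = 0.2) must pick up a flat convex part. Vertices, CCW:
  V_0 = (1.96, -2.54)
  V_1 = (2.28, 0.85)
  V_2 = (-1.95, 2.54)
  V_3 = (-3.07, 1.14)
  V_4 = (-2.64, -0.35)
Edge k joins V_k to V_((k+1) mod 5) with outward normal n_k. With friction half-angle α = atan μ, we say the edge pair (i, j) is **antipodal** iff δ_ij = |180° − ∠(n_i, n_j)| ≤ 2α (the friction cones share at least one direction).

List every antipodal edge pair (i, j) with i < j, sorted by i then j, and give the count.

count = 2; pairs: (0,3), (1,4)

α = atan 0.2 = 11.31°;  2α = 22.62°
n_0 = (+0.9956, -0.0940)
n_1 = (+0.3710, +0.9286)
n_2 = (-0.7809, +0.6247)
n_3 = (-0.9608, -0.2773)
n_4 = (-0.4299, -0.9029)
  (0,1): δ = 106.39°  ·
  (0,2): δ = 33.27°  ·
  (0,3): δ = 21.49°  ✓
  (0,4): δ = 69.93°  ·
  (1,2): δ = 106.88°  ·
  (1,3): δ = 52.12°  ·
  (1,4): δ = 3.68°  ✓
  (2,3): δ = 125.24°  ·
  (2,4): δ = 76.80°  ·
  (3,4): δ = 131.56°  ·
antipodal pairs: 2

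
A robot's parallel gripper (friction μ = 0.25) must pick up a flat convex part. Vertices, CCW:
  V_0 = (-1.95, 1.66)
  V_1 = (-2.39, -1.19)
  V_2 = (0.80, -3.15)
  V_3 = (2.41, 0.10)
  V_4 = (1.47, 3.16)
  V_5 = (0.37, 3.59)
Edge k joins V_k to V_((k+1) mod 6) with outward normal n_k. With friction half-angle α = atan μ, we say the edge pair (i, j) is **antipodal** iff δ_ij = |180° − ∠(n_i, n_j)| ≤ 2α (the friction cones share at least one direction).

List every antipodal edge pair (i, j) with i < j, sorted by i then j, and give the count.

α = atan 0.25 = 14.04°;  2α = 28.07°
n_0 = (-0.9883, +0.1526)
n_1 = (-0.5235, -0.8520)
n_2 = (+0.8961, -0.4439)
n_3 = (+0.9559, +0.2936)
n_4 = (+0.3641, +0.9314)
n_5 = (-0.6395, +0.7688)
  (0,1): δ = 112.79°  ·
  (0,2): δ = 17.58°  ✓
  (0,3): δ = 25.85°  ✓
  (0,4): δ = 77.43°  ·
  (0,5): δ = 138.53°  ·
  (1,2): δ = 84.79°  ·
  (1,3): δ = 41.36°  ·
  (1,4): δ = 10.22°  ✓
  (1,5): δ = 71.32°  ·
  (2,3): δ = 136.57°  ·
  (2,4): δ = 85.00°  ·
  (2,5): δ = 23.89°  ✓
  (3,4): δ = 128.43°  ·
  (3,5): δ = 67.32°  ·
  (4,5): δ = 118.89°  ·
antipodal pairs: 4

count = 4; pairs: (0,2), (0,3), (1,4), (2,5)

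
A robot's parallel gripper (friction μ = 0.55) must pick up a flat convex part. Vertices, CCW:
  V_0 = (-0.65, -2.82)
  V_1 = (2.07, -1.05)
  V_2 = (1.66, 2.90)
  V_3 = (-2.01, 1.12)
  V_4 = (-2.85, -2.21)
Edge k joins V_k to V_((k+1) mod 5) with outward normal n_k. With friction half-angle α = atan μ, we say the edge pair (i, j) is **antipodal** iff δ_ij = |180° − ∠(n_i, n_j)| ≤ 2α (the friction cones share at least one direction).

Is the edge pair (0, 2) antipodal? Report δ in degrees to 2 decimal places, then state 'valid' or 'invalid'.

δ = 7.18°, valid

α = atan 0.55 = 28.81°;  2α = 57.62°
edge 0: e_0 = (+2.72, +1.77);  n_0 = (+0.5454, -0.8382)
edge 2: e_2 = (-3.67, -1.78);  n_2 = (-0.4364, +0.8998)
∠(n_0, n_2) = 172.82°
δ = |180° − 172.82°| = 7.18°
7.18° ≤ 2α = 57.62°  →  valid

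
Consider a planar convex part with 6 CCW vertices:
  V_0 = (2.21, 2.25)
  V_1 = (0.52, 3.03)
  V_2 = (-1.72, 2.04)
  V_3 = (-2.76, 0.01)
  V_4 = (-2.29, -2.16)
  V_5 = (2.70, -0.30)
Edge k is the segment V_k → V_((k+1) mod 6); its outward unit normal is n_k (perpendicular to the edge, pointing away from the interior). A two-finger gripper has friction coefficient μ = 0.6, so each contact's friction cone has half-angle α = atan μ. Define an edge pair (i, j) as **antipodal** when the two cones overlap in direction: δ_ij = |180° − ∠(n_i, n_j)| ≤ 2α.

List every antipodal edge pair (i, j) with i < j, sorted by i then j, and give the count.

count = 6; pairs: (0,3), (0,4), (1,4), (2,4), (2,5), (3,5)

α = atan 0.6 = 30.96°;  2α = 61.93°
n_0 = (+0.4191, +0.9080)
n_1 = (-0.4042, +0.9147)
n_2 = (-0.8900, +0.4560)
n_3 = (-0.9773, -0.2117)
n_4 = (+0.3493, -0.9370)
n_5 = (+0.9820, +0.1887)
  (0,1): δ = 131.38°  ·
  (0,2): δ = 92.35°  ·
  (0,3): δ = 53.00°  ✓
  (0,4): δ = 45.22°  ✓
  (0,5): δ = 125.65°  ·
  (1,2): δ = 140.97°  ·
  (1,3): δ = 101.62°  ·
  (1,4): δ = 3.40°  ✓
  (1,5): δ = 77.03°  ·
  (2,3): δ = 140.65°  ·
  (2,4): δ = 42.43°  ✓
  (2,5): δ = 38.00°  ✓
  (3,4): δ = 81.78°  ·
  (3,5): δ = 1.34°  ✓
  (4,5): δ = 99.57°  ·
antipodal pairs: 6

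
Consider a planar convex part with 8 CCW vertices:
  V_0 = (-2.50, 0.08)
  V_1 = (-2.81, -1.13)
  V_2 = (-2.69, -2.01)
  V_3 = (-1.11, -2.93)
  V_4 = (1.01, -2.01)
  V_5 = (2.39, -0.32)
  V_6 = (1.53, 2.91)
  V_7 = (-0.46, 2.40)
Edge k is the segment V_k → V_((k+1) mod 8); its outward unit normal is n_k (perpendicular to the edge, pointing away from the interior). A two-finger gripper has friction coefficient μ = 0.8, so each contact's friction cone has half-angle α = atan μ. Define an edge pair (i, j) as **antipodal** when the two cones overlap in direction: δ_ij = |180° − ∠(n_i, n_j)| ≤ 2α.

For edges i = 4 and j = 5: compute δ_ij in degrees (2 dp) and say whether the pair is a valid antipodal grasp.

δ = 125.86°, invalid

α = atan 0.8 = 38.66°;  2α = 77.32°
edge 4: e_4 = (+1.38, +1.69);  n_4 = (+0.7746, -0.6325)
edge 5: e_5 = (-0.86, +3.23);  n_5 = (+0.9663, +0.2573)
∠(n_4, n_5) = 54.14°
δ = |180° − 54.14°| = 125.86°
125.86° > 2α = 77.32°  →  invalid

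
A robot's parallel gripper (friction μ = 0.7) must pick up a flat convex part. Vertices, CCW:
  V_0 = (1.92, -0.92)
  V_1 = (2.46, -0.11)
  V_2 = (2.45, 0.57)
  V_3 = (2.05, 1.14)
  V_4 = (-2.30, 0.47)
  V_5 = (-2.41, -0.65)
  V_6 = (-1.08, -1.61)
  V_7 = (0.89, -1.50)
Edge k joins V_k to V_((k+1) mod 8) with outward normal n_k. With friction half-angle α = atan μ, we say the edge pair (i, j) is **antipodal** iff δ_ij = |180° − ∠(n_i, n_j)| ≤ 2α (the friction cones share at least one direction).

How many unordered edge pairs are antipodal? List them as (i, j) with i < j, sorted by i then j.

count = 11; pairs: (0,3), (0,4), (1,4), (1,5), (2,4), (2,5), (2,6), (3,5), (3,6), (3,7), (4,7)

α = atan 0.7 = 34.99°;  2α = 69.98°
n_0 = (+0.8321, -0.5547)
n_1 = (+0.9999, +0.0147)
n_2 = (+0.8186, +0.5744)
n_3 = (-0.1522, +0.9883)
n_4 = (-0.9952, +0.0977)
n_5 = (-0.5853, -0.8108)
n_6 = (+0.0558, -0.9984)
n_7 = (+0.4907, -0.8713)
  (0,1): δ = 145.47°  ·
  (0,2): δ = 111.25°  ·
  (0,3): δ = 47.55°  ✓
  (0,4): δ = 28.08°  ✓
  (0,5): δ = 87.87°  ·
  (0,6): δ = 126.89°  ·
  (0,7): δ = 153.07°  ·
  (1,2): δ = 145.78°  ·
  (1,3): δ = 82.09°  ·
  (1,4): δ = 6.45°  ✓
  (1,5): δ = 53.34°  ✓
  (1,6): δ = 92.35°  ·
  (1,7): δ = 118.54°  ·
  (2,3): δ = 116.30°  ·
  (2,4): δ = 40.67°  ✓
  (2,5): δ = 19.12°  ✓
  (2,6): δ = 58.14°  ✓
  (2,7): δ = 84.32°  ·
  (3,4): δ = 104.37°  ·
  (3,5): δ = 44.58°  ✓
  (3,6): δ = 5.56°  ✓
  (3,7): δ = 20.63°  ✓
  (4,5): δ = 120.21°  ·
  (4,6): δ = 81.19°  ·
  (4,7): δ = 55.01°  ✓
  (5,6): δ = 140.98°  ·
  (5,7): δ = 114.79°  ·
  (6,7): δ = 153.81°  ·
antipodal pairs: 11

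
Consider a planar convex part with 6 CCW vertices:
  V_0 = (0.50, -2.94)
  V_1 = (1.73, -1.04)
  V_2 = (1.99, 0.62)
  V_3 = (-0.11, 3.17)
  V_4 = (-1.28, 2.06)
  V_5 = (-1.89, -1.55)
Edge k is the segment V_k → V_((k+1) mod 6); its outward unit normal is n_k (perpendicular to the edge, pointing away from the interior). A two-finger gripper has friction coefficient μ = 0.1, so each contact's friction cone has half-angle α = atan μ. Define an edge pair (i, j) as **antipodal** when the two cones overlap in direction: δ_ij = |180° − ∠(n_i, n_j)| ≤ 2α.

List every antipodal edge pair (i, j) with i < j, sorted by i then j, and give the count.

count = 1; pairs: (1,4)

α = atan 0.1 = 5.71°;  2α = 11.42°
n_0 = (+0.8395, -0.5434)
n_1 = (+0.9880, -0.1547)
n_2 = (+0.7719, +0.6357)
n_3 = (-0.6883, +0.7255)
n_4 = (-0.9860, +0.1666)
n_5 = (-0.5027, -0.8644)
  (0,1): δ = 155.98°  ·
  (0,2): δ = 107.61°  ·
  (0,3): δ = 13.59°  ·
  (0,4): δ = 23.33°  ·
  (0,5): δ = 92.74°  ·
  (1,2): δ = 131.63°  ·
  (1,3): δ = 37.61°  ·
  (1,4): δ = 0.69°  ✓
  (1,5): δ = 68.72°  ·
  (2,3): δ = 85.98°  ·
  (2,4): δ = 49.06°  ·
  (2,5): δ = 20.35°  ·
  (3,4): δ = 143.08°  ·
  (3,5): δ = 73.67°  ·
  (4,5): δ = 110.59°  ·
antipodal pairs: 1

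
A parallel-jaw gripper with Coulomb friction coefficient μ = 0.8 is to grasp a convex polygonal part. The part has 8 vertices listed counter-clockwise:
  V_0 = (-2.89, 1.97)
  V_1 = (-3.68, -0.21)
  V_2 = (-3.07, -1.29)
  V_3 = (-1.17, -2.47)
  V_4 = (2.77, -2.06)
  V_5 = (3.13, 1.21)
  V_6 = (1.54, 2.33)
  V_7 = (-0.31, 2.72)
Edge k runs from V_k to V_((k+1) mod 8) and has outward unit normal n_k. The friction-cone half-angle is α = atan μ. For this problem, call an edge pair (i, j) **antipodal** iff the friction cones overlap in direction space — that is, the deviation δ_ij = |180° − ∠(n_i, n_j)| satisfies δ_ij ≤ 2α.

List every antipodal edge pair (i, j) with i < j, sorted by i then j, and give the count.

count = 15; pairs: (0,3), (0,4), (0,5), (1,4), (1,5), (1,6), (1,7), (2,4), (2,5), (2,6), (2,7), (3,5), (3,6), (3,7), (4,7)

α = atan 0.8 = 38.66°;  2α = 77.32°
n_0 = (-0.9402, +0.3407)
n_1 = (-0.8707, -0.4918)
n_2 = (-0.5276, -0.8495)
n_3 = (+0.1035, -0.9946)
n_4 = (+0.9940, -0.1094)
n_5 = (+0.5759, +0.8175)
n_6 = (+0.2063, +0.9785)
n_7 = (-0.2791, +0.9602)
  (0,1): δ = 130.62°  ·
  (0,2): δ = 101.92°  ·
  (0,3): δ = 64.14°  ✓
  (0,4): δ = 13.64°  ✓
  (0,5): δ = 74.76°  ✓
  (0,6): δ = 98.02°  ·
  (0,7): δ = 126.13°  ·
  (1,2): δ = 151.30°  ·
  (1,3): δ = 113.52°  ·
  (1,4): δ = 35.74°  ✓
  (1,5): δ = 25.38°  ✓
  (1,6): δ = 48.64°  ✓
  (1,7): δ = 76.75°  ✓
  (2,3): δ = 142.22°  ·
  (2,4): δ = 64.44°  ✓
  (2,5): δ = 3.32°  ✓
  (2,6): δ = 19.94°  ✓
  (2,7): δ = 48.05°  ✓
  (3,4): δ = 102.22°  ·
  (3,5): δ = 41.10°  ✓
  (3,6): δ = 17.85°  ✓
  (3,7): δ = 10.27°  ✓
  (4,5): δ = 118.88°  ·
  (4,6): δ = 95.62°  ·
  (4,7): δ = 67.51°  ✓
  (5,6): δ = 156.74°  ·
  (5,7): δ = 128.63°  ·
  (6,7): δ = 151.89°  ·
antipodal pairs: 15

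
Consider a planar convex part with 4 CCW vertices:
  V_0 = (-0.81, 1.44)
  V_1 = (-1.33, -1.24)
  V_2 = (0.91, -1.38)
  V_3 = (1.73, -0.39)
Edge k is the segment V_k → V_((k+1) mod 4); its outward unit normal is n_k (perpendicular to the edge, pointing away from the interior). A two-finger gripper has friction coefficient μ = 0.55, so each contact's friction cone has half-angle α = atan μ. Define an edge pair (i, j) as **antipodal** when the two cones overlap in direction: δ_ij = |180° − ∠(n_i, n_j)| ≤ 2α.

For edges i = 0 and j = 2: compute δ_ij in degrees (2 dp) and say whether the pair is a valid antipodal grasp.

α = atan 0.55 = 28.81°;  2α = 57.62°
edge 0: e_0 = (-0.52, -2.68);  n_0 = (-0.9817, +0.1905)
edge 2: e_2 = (+0.82, +0.99);  n_2 = (+0.7701, -0.6379)
∠(n_0, n_2) = 151.35°
δ = |180° − 151.35°| = 28.65°
28.65° ≤ 2α = 57.62°  →  valid

δ = 28.65°, valid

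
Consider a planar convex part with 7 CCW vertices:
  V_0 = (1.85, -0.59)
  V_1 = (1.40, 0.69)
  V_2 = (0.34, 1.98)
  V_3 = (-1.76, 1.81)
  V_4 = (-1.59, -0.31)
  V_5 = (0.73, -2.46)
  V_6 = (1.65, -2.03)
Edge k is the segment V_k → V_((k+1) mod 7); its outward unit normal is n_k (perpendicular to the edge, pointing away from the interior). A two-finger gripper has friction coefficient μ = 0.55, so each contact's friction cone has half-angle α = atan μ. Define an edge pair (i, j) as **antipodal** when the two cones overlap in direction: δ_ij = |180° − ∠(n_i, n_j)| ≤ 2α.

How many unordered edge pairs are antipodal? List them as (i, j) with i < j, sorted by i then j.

count = 8; pairs: (0,3), (0,4), (1,3), (1,4), (2,4), (2,5), (3,6), (4,6)

α = atan 0.55 = 28.81°;  2α = 57.62°
n_0 = (+0.9434, +0.3317)
n_1 = (+0.7726, +0.6349)
n_2 = (-0.0807, +0.9967)
n_3 = (-0.9968, -0.0799)
n_4 = (-0.6797, -0.7335)
n_5 = (+0.4234, -0.9059)
n_6 = (+0.9905, -0.1376)
  (0,1): δ = 159.96°  ·
  (0,2): δ = 104.74°  ·
  (0,3): δ = 14.79°  ✓
  (0,4): δ = 27.81°  ✓
  (0,5): δ = 95.68°  ·
  (0,6): δ = 152.72°  ·
  (1,2): δ = 124.78°  ·
  (1,3): δ = 34.83°  ✓
  (1,4): δ = 7.77°  ✓
  (1,5): δ = 75.64°  ·
  (1,6): δ = 132.68°  ·
  (2,3): δ = 90.04°  ·
  (2,4): δ = 47.45°  ✓
  (2,5): δ = 20.42°  ✓
  (2,6): δ = 77.46°  ·
  (3,4): δ = 137.41°  ·
  (3,5): δ = 69.53°  ·
  (3,6): δ = 12.49°  ✓
  (4,5): δ = 112.13°  ·
  (4,6): δ = 55.09°  ✓
  (5,6): δ = 122.96°  ·
antipodal pairs: 8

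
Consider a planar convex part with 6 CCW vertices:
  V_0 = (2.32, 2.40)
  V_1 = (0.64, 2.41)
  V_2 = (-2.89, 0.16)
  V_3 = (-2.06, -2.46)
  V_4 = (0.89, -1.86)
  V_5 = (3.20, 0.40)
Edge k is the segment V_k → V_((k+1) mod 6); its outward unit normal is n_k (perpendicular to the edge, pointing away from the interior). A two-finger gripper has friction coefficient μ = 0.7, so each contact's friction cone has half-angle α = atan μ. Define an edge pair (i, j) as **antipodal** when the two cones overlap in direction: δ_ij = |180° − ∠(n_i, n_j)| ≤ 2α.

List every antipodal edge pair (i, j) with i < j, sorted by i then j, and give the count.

count = 6; pairs: (0,3), (0,4), (1,3), (1,4), (2,4), (2,5)

α = atan 0.7 = 34.99°;  2α = 69.98°
n_0 = (+0.0060, +1.0000)
n_1 = (-0.5375, +0.8433)
n_2 = (-0.9533, -0.3020)
n_3 = (+0.1993, -0.9799)
n_4 = (+0.6993, -0.7148)
n_5 = (+0.9153, +0.4027)
  (0,1): δ = 147.15°  ·
  (0,2): δ = 72.08°  ·
  (0,3): δ = 11.84°  ✓
  (0,4): δ = 44.71°  ✓
  (0,5): δ = 114.09°  ·
  (1,2): δ = 104.94°  ·
  (1,3): δ = 21.02°  ✓
  (1,4): δ = 11.86°  ✓
  (1,5): δ = 81.24°  ·
  (2,3): δ = 96.08°  ·
  (2,4): δ = 63.20°  ✓
  (2,5): δ = 6.17°  ✓
  (3,4): δ = 147.12°  ·
  (3,5): δ = 77.75°  ·
  (4,5): δ = 110.62°  ·
antipodal pairs: 6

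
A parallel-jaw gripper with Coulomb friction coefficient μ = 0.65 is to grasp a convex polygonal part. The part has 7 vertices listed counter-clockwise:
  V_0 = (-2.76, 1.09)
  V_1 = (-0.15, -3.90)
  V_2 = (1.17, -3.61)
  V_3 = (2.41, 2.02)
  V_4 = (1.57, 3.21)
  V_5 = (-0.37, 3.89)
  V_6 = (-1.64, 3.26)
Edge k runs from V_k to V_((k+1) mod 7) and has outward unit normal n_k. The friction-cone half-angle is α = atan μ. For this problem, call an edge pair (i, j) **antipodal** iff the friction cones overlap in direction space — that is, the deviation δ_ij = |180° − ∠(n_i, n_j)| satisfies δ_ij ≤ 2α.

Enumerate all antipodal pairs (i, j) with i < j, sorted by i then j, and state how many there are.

count = 9; pairs: (0,2), (0,3), (0,4), (1,4), (1,5), (1,6), (2,5), (2,6), (3,6)

α = atan 0.65 = 33.02°;  2α = 66.05°
n_0 = (-0.8861, -0.4635)
n_1 = (+0.2146, -0.9767)
n_2 = (+0.9766, -0.2151)
n_3 = (+0.8170, +0.5767)
n_4 = (+0.3308, +0.9437)
n_5 = (-0.4444, +0.8958)
n_6 = (-0.8886, +0.4586)
  (0,1): δ = 105.22°  ·
  (0,2): δ = 40.03°  ✓
  (0,3): δ = 7.61°  ✓
  (0,4): δ = 43.07°  ✓
  (0,5): δ = 88.77°  ·
  (0,6): δ = 125.09°  ·
  (1,2): δ = 114.81°  ·
  (1,3): δ = 67.17°  ·
  (1,4): δ = 31.71°  ✓
  (1,5): δ = 13.99°  ✓
  (1,6): δ = 50.31°  ✓
  (2,3): δ = 132.36°  ·
  (2,4): δ = 96.90°  ·
  (2,5): δ = 51.19°  ✓
  (2,6): δ = 14.88°  ✓
  (3,4): δ = 144.53°  ·
  (3,5): δ = 98.83°  ·
  (3,6): δ = 62.52°  ✓
  (4,5): δ = 134.30°  ·
  (4,6): δ = 97.98°  ·
  (5,6): δ = 143.68°  ·
antipodal pairs: 9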